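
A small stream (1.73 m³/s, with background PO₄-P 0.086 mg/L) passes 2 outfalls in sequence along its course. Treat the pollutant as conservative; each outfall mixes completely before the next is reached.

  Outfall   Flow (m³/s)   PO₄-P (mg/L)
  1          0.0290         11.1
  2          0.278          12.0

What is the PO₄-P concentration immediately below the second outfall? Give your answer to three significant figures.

After outfall 1: Q = 1.730 + 0.02900 = 1.759 m³/s; C = (1.730·0.08600 + 0.02900·11.10)/1.759 = 0.2676 mg/L.
After outfall 2: Q = 1.759 + 0.2780 = 2.037 m³/s; C = (1.759·0.2676 + 0.2780·12.00)/2.037 = 1.869 mg/L.

1.87 mg/L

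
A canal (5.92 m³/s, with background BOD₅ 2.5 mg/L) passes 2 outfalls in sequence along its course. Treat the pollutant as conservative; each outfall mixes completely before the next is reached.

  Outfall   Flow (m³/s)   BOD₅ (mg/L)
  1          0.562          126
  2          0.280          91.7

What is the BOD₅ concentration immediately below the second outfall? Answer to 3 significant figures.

16.5 mg/L

Outfall 1: combined Q = 6.482 m³/s; C = (5.920·2.500 + 0.5620·126.0)/6.482 = 13.21 mg/L.
Outfall 2: combined Q = 6.762 m³/s; C = (6.482·13.21 + 0.2800·91.70)/6.762 = 16.46 mg/L.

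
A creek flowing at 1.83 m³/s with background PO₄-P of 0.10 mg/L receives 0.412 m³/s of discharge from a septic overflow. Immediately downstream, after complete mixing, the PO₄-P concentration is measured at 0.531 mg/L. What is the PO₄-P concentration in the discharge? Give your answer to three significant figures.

Mass balance: 1.830·0.1000 + 0.4120·Cₑ = 2.242·0.5310
→ Cₑ = (2.242·0.5310 − 1.830·0.1000) / 0.4120 = 2.445 mg/L.

2.45 mg/L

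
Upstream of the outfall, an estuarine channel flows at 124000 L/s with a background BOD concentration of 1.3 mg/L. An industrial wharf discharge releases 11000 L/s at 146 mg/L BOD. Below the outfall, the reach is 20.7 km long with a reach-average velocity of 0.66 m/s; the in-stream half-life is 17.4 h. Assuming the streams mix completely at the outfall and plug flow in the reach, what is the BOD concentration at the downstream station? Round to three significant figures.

9.25 mg/L

Mixed concentration C = ΣQC/ΣQ = (124000·1.300 + 11000·146.0) / 135000 = 1767000/135000 = 13.09 mg/L.
Travel time t = 20.7·1000 / 0.66 = 31360 s = 8.712 h.
Half-life 17.4 h → k = ln 2 / 17.4 = 0.03984 h⁻¹ = 0.9561 d⁻¹.
Decay over the reach: 13.09·exp(−kt) = 13.09·0.7068 = 9.252 mg/L.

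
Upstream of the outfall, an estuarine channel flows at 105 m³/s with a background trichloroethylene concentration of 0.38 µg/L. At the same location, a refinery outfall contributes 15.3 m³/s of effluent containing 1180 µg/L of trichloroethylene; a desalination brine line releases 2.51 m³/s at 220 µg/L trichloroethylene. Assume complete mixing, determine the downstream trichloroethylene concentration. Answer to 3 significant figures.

152 µg/L

Conservation of mass: C = (105.0·0.3800 + 15.30·1180 + 2.510·220.0) / 122.8 = 18650/122.8 = 151.8 µg/L.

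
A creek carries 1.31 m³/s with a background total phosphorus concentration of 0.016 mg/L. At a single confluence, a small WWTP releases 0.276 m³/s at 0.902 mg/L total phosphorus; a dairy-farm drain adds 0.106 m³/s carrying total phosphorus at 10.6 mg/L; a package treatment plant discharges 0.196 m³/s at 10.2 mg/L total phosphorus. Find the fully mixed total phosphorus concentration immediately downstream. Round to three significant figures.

1.80 mg/L

Flow-weighted average: C = (1.310·0.01600 + 0.2760·0.9020 + 0.1060·10.60 + 0.1960·10.20) / 1.888 = 3.393/1.888 = 1.797 mg/L.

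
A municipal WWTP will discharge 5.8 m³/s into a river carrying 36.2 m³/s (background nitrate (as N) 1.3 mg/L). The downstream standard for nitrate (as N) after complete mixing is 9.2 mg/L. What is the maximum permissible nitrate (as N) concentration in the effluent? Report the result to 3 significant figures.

58.5 mg/L

At the limit, (Qr·Cr + Qe·Cₑ)/(Qr + Qe) = 9.2:
Cₑ = (42.00·9.2 − 36.20·1.300) / 5.800 = 58.51 mg/L.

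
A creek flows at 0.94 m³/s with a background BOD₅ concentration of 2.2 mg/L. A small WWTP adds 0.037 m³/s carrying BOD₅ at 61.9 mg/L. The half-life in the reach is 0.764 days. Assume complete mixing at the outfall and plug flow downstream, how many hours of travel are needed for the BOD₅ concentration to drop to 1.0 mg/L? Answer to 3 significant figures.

39.6 h

Mass balance: C = (0.9400·2.200 + 0.03700·61.90) / 0.9770 = 4.358/0.9770 = 4.461 mg/L.
Half-life 0.764 d → k = ln 2 / 0.764 = 0.9073 d⁻¹.
4.461·exp(−k·t) = 1.0 → t = ln(4.461/1.0)/k = 142400 s = 39.56 h.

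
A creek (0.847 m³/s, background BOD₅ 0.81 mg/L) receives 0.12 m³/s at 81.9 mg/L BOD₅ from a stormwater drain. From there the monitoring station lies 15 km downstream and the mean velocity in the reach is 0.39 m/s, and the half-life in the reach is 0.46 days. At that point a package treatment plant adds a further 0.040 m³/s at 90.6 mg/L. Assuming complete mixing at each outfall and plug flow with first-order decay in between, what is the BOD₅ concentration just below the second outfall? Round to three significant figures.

After mixing, C = (0.8470·0.8100 + 0.1200·81.90) / 0.9670 = 10.51/0.9670 = 10.87 mg/L; combined flow 0.9670 m³/s.
Travel time t = 15·1000 / 0.39 = 38460 s = 10.68 h.
Half-life 0.46 d → k = ln 2 / 0.46 = 1.507 d⁻¹.
First-order decay: C = 10.87·exp(−k·t) = 10.87·0.5113 = 5.559 mg/L.
At the second outfall, C = (0.9670·5.559 + 0.04000·90.60) / (0.9670 + 0.04000) = 8.937 mg/L.

8.94 mg/L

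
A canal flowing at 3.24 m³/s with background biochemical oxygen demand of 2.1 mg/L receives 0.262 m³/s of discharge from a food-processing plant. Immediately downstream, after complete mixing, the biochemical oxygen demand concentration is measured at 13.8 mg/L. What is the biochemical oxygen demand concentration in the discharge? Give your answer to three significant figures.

158 mg/L

Mass balance: 3.240·2.100 + 0.2620·Cₑ = 3.502·13.80
→ Cₑ = (3.502·13.80 − 3.240·2.100) / 0.2620 = 158.5 mg/L.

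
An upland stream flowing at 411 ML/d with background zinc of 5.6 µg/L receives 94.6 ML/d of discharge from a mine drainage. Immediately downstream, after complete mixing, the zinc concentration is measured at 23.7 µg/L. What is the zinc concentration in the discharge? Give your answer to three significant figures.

Mass balance: 411.0·5.600 + 94.60·Cₑ = 505.6·23.70
→ Cₑ = (505.6·23.70 − 411.0·5.600) / 94.60 = 102.3 µg/L.

102 µg/L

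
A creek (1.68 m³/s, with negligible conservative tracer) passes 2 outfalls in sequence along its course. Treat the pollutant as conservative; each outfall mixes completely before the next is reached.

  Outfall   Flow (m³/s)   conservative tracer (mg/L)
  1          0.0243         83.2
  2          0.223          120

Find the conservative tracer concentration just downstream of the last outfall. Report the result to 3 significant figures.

14.9 mg/L

Below outfall 1: Q → 1.704 m³/s, C = (1.680·0 + 0.02430·83.20)/1.704 = 1.186 mg/L.
Below outfall 2: Q → 1.927 m³/s, C = (1.704·1.186 + 0.2230·120.0)/1.927 = 14.93 mg/L.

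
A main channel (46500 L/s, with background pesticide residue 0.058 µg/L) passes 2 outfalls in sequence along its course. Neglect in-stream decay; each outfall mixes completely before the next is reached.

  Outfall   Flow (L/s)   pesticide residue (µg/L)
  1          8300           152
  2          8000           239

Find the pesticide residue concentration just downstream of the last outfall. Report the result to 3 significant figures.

50.6 µg/L

Below outfall 1: Q → 54800 L/s, C = (46500·0.05800 + 8300·152.0)/54800 = 23.07 µg/L.
Below outfall 2: Q → 62800 L/s, C = (54800·23.07 + 8000·239.0)/62800 = 50.58 µg/L.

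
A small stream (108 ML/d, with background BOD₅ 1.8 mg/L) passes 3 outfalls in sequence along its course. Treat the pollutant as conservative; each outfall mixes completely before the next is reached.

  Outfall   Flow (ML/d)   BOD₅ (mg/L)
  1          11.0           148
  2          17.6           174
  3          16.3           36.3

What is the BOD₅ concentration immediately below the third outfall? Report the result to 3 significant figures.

After outfall 1: Q = 108.0 + 11.00 = 119.0 ML/d; C = (108.0·1.800 + 11.00·148.0)/119.0 = 15.31 mg/L.
After outfall 2: Q = 119.0 + 17.60 = 136.6 ML/d; C = (119.0·15.31 + 17.60·174.0)/136.6 = 35.76 mg/L.
After outfall 3: Q = 136.6 + 16.30 = 152.9 ML/d; C = (136.6·35.76 + 16.30·36.30)/152.9 = 35.82 mg/L.

35.8 mg/L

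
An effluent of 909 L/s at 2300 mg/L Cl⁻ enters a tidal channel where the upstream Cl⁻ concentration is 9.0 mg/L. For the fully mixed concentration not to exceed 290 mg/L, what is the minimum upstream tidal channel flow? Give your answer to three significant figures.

6500 L/s

Set C_mix = 290: (Q·9.000 + 909.0·2300) / (Q + 909.0) = 290
→ Q = 909.0·(2300 − 290)/(290 − 9.000) = 6502 L/s.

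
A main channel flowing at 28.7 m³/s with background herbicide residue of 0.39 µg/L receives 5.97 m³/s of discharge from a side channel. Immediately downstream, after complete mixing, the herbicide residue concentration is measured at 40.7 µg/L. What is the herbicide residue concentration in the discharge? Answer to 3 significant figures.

Mass balance: 28.70·0.3900 + 5.970·Cₑ = 34.67·40.70
→ Cₑ = (34.67·40.70 − 28.70·0.3900) / 5.970 = 234.5 µg/L.

234 µg/L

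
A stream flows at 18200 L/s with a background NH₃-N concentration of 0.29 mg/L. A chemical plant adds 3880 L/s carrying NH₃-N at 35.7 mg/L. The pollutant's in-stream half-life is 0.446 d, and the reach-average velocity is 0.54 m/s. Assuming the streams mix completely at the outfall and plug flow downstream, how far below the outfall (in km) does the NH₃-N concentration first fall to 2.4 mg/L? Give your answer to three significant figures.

After mixing, C = (18200·0.2900 + 3880·35.70) / 22080 = 143800/22080 = 6.512 mg/L.
Half-life 0.446 d → k = ln 2 / 0.446 = 1.554 d⁻¹.
Set 6.512·exp(−k·t) = 2.4 → t = ln(6.512/2.4)/k = 55500 s = 15.42 h.
Distance = v·t = 0.54·55500 = 29970 m = 29.97 km.

30.0 km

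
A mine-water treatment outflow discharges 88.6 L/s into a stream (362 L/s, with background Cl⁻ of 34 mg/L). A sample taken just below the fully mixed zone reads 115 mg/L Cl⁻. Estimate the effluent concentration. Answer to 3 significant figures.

446 mg/L

Mass balance: 362.0·34.00 + 88.60·Cₑ = 450.6·115.0
→ Cₑ = (450.6·115.0 − 362.0·34.00) / 88.60 = 445.9 mg/L.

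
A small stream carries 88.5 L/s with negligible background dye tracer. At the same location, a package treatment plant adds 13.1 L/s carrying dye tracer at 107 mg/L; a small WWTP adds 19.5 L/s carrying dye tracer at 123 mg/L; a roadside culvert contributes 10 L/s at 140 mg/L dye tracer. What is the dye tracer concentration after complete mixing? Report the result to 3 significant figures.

39.7 mg/L

Flow-weighted average: C = (88.50·0 + 13.10·107.0 + 19.50·123.0 + 10.00·140.0) / 131.1 = 5200/131.1 = 39.67 mg/L.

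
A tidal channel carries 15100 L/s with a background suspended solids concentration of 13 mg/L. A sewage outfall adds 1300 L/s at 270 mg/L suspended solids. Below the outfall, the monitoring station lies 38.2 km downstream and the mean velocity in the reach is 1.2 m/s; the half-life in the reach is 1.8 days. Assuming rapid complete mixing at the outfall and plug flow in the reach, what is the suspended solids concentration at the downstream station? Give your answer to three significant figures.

29.0 mg/L

Conservation of mass: C = (15100·13.00 + 1300·270.0) / 16400 = 547300/16400 = 33.37 mg/L.
Travel time t = 38.2·1000 / 1.2 = 31830 s = 8.843 h.
Half-life 1.8 d → k = ln 2 / 1.8 = 0.3851 d⁻¹.
After decay, C = 33.37 × e^(−kt) = 33.37 × 0.8677 = 28.96 mg/L.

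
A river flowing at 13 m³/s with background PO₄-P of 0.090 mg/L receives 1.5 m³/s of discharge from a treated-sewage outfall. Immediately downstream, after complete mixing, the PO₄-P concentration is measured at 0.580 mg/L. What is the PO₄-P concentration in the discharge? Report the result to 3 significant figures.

4.83 mg/L

Mass balance: 13.00·0.09000 + 1.500·Cₑ = 14.50·0.5800
→ Cₑ = (14.50·0.5800 − 13.00·0.09000) / 1.500 = 4.827 mg/L.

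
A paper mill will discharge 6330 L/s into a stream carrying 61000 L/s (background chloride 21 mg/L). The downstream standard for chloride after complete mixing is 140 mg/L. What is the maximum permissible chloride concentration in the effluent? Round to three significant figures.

At the limit, (Qr·Cr + Qe·Cₑ)/(Qr + Qe) = 140:
Cₑ = (67330·140 − 61000·21.00) / 6330 = 1287 mg/L.

1290 mg/L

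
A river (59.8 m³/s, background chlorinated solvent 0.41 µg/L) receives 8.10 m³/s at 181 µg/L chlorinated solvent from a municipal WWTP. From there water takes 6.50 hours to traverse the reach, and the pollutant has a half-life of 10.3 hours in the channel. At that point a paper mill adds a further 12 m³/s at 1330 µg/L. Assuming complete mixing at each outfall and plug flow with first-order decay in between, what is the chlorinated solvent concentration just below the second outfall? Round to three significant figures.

Conservation of mass: C = (59.80·0.4100 + 8.100·181.0) / 67.90 = 1491/67.90 = 21.95 µg/L; combined flow 67.90 m³/s.
Half-life 10.3 h → k = ln 2 / 10.3 = 0.06730 h⁻¹ = 1.615 d⁻¹.
Applying C = C₀e^(−kt): 21.95 × 0.6457 = 14.18 µg/L.
Second outfall: C = (67.90·14.18 + 12.00·1330)/79.90 = 211.8 µg/L.

212 µg/L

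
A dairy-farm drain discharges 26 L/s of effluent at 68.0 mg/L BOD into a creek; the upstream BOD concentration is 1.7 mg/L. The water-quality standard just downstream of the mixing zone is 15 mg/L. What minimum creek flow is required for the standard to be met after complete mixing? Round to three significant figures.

Set C_mix = 15: (Q·1.700 + 26.00·68.00) / (Q + 26.00) = 15
→ Q = 26.00·(68.00 − 15)/(15 − 1.700) = 103.6 L/s.

104 L/s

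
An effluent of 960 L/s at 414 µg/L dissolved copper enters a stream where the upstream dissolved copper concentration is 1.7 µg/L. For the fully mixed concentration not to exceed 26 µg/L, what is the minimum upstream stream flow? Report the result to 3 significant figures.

Set C_mix = 26: (Q·1.700 + 960.0·414.0) / (Q + 960.0) = 26
→ Q = 960.0·(414.0 − 26)/(26 − 1.700) = 15330 L/s.

15300 L/s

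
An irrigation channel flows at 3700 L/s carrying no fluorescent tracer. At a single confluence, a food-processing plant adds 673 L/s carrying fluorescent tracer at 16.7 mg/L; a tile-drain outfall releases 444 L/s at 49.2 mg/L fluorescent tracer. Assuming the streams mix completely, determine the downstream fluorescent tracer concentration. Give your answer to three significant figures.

6.87 mg/L

Mixed concentration C = ΣQC/ΣQ = (3700·0 + 673.0·16.70 + 444.0·49.20) / 4817 = 33080/4817 = 6.868 mg/L.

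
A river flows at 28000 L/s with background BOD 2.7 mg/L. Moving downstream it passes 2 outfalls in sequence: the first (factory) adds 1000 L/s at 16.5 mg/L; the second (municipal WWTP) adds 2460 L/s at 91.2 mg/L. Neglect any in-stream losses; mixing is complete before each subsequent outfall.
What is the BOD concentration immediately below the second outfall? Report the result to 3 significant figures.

10.1 mg/L

Below outfall 1: Q → 29000 L/s, C = (28000·2.700 + 1000·16.50)/29000 = 3.176 mg/L.
Below outfall 2: Q → 31460 L/s, C = (29000·3.176 + 2460·91.20)/31460 = 10.06 mg/L.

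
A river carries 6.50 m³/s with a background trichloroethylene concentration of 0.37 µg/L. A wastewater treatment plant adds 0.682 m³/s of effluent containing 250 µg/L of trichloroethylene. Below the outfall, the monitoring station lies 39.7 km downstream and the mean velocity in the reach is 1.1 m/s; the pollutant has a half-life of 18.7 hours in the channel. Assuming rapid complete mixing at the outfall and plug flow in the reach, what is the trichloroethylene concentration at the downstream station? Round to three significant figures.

After mixing, C = (6.500·0.3700 + 0.6820·250.0) / 7.182 = 172.9/7.182 = 24.07 µg/L.
Travel time t = 39.7·1000 / 1.1 = 36090 s = 10.03 h.
Half-life 18.7 h → k = ln 2 / 18.7 = 0.03707 h⁻¹ = 0.8896 d⁻¹.
After decay, C = 24.07 × e^(−kt) = 24.07 × 0.6896 = 16.60 µg/L.

16.6 µg/L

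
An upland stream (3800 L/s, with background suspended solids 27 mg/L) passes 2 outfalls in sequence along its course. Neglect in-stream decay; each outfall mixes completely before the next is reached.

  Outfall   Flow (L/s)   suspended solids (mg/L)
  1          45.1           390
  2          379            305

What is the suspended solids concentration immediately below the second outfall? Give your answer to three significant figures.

55.8 mg/L

Outfall 1: combined Q = 3845 L/s; C = (3800·27.00 + 45.10·390.0)/3845 = 31.26 mg/L.
Outfall 2: combined Q = 4224 L/s; C = (3845·31.26 + 379.0·305.0)/4224 = 55.82 mg/L.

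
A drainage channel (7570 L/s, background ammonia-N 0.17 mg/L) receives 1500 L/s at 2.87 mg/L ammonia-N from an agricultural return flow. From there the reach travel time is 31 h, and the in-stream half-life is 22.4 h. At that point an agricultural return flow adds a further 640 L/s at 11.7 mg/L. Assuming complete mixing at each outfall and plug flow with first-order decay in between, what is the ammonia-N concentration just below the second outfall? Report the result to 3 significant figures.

0.992 mg/L

Flow-weighted average: C = (7570·0.1700 + 1500·2.870) / 9070 = 5592/9070 = 0.6165 mg/L; combined flow 9070 L/s.
Half-life 22.4 h → k = ln 2 / 22.4 = 0.03094 h⁻¹ = 0.7427 d⁻¹.
First-order decay: C = 0.6165·exp(−k·t) = 0.6165·0.3832 = 0.2362 mg/L.
At the second outfall, C = (9070·0.2362 + 640.0·11.70) / (9070 + 640.0) = 0.9918 mg/L.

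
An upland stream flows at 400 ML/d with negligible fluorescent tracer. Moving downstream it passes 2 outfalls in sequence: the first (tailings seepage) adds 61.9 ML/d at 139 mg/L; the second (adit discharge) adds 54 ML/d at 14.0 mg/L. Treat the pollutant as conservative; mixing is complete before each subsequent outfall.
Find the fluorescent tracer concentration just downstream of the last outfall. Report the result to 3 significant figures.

Outfall 1: combined Q = 461.9 ML/d; C = (400.0·0 + 61.90·139.0)/461.9 = 18.63 mg/L.
Outfall 2: combined Q = 515.9 ML/d; C = (461.9·18.63 + 54.00·14.00)/515.9 = 18.14 mg/L.

18.1 mg/L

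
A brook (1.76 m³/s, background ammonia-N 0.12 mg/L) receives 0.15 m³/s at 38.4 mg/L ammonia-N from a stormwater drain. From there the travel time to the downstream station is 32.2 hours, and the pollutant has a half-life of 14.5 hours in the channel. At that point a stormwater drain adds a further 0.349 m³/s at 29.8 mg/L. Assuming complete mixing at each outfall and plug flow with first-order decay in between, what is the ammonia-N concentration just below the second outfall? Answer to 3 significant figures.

Flow-weighted average: C = (1.760·0.1200 + 0.1500·38.40) / 1.910 = 5.971/1.910 = 3.126 mg/L; combined flow 1.910 m³/s.
Half-life 14.5 h → k = ln 2 / 14.5 = 0.04780 h⁻¹ = 1.147 d⁻¹.
First-order decay: C = 3.126·exp(−k·t) = 3.126·0.2145 = 0.6707 mg/L.
Second outfall: C = (1.910·0.6707 + 0.3490·29.80)/2.259 = 5.171 mg/L.

5.17 mg/L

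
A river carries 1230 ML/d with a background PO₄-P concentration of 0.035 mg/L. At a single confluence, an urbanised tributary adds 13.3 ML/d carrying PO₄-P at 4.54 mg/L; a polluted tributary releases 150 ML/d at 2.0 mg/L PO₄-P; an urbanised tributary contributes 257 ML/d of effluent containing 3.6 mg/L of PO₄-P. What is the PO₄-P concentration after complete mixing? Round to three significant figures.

0.805 mg/L

Flow-weighted average: C = (1230·0.03500 + 13.30·4.540 + 150.0·2.000 + 257.0·3.600) / 1650 = 1329/1650 = 0.8051 mg/L.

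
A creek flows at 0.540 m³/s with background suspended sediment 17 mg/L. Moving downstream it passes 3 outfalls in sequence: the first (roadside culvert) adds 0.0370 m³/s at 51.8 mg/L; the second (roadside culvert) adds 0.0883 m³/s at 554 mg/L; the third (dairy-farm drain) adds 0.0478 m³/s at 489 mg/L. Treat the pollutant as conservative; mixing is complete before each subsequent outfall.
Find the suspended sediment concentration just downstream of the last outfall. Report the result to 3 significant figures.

Outfall 1: combined Q = 0.5770 m³/s; C = (0.5400·17.00 + 0.03700·51.80)/0.5770 = 19.23 mg/L.
Outfall 2: combined Q = 0.6653 m³/s; C = (0.5770·19.23 + 0.08830·554.0)/0.6653 = 90.21 mg/L.
Outfall 3: combined Q = 0.7131 m³/s; C = (0.6653·90.21 + 0.04780·489.0)/0.7131 = 116.9 mg/L.

117 mg/L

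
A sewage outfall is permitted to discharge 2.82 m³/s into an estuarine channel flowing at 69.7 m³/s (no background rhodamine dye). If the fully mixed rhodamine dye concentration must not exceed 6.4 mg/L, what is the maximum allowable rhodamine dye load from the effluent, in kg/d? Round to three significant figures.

40100 kg/d

Mass balance at the limit: 69.70·0 + 2.820·Cₑ = 72.52·6.4 → Cₑ = 164.6 mg/L.
Load = 2.820 m³/s × 164.6 g/m³ × 86 400 s/d = 40100 kg/d.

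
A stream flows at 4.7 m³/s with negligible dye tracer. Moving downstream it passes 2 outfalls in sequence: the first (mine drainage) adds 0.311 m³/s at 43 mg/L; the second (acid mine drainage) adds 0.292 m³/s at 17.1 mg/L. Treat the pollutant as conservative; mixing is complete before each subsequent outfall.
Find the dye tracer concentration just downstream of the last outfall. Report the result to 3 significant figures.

Outfall 1: combined Q = 5.011 m³/s; C = (4.700·0 + 0.3110·43.00)/5.011 = 2.669 mg/L.
Outfall 2: combined Q = 5.303 m³/s; C = (5.011·2.669 + 0.2920·17.10)/5.303 = 3.463 mg/L.

3.46 mg/L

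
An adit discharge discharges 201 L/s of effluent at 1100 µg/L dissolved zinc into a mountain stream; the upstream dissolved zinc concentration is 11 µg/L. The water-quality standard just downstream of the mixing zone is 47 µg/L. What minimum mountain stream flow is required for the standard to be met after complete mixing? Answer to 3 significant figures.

Set C_mix = 47: (Q·11.00 + 201.0·1100) / (Q + 201.0) = 47
→ Q = 201.0·(1100 − 47)/(47 − 11.00) = 5879 L/s.

5880 L/s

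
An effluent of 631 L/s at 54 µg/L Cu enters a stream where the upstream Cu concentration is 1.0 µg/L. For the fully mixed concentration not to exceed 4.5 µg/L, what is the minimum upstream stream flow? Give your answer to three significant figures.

8920 L/s

Set C_mix = 4.5: (Q·1.000 + 631.0·54.00) / (Q + 631.0) = 4.5
→ Q = 631.0·(54.00 − 4.5)/(4.5 − 1.000) = 8924 L/s.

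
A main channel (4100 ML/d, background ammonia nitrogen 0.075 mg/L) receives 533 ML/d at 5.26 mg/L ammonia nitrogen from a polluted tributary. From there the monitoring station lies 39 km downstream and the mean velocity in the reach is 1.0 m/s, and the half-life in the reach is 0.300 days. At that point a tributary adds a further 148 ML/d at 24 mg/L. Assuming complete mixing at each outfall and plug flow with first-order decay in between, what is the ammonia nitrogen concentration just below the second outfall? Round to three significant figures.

After mixing, C = (4100·0.07500 + 533.0·5.260) / 4633 = 3111/4633 = 0.6715 mg/L; combined flow 4633 ML/d.
Travel time t = 39·1000 / 1.0 = 39000 s = 10.83 h.
Half-life 0.300 d → k = ln 2 / 0.300 = 2.310 d⁻¹.
Applying C = C₀e^(−kt): 0.6715 × 0.3524 = 0.2367 mg/L.
Second outfall: C = (4633·0.2367 + 148.0·24.00)/4781 = 0.9723 mg/L.

0.972 mg/L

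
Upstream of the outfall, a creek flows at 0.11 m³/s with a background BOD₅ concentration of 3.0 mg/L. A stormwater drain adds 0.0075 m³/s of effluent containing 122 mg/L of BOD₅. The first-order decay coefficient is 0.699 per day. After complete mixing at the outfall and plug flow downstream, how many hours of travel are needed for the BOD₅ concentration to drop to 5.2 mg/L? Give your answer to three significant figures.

24.4 h

Flow-weighted average: C = (0.1100·3.000 + 0.007500·122.0) / 0.1175 = 1.245/0.1175 = 10.60 mg/L.
10.60·exp(−k·t) = 5.2 → t = ln(10.60/5.2)/k = 87980 s = 24.44 h.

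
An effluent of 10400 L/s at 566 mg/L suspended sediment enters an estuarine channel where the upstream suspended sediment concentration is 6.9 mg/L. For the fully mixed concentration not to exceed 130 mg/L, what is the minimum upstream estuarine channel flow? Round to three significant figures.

Set C_mix = 130: (Q·6.900 + 10400·566.0) / (Q + 10400) = 130
→ Q = 10400·(566.0 − 130)/(130 − 6.900) = 36840 L/s.

36800 L/s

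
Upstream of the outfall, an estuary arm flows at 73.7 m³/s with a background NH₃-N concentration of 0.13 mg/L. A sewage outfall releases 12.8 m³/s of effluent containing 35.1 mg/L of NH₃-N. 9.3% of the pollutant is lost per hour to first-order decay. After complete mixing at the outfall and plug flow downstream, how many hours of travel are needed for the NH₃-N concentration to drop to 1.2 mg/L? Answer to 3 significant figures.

Conservation of mass: C = (73.70·0.1300 + 12.80·35.10) / 86.50 = 458.9/86.50 = 5.305 mg/L.
9.3%/h lost → k = −ln(1 − 0.093) = 0.09761 h⁻¹.
5.305·exp(−k·t) = 1.2 → t = ln(5.305/1.2)/k = 54810 s = 15.23 h.

15.2 h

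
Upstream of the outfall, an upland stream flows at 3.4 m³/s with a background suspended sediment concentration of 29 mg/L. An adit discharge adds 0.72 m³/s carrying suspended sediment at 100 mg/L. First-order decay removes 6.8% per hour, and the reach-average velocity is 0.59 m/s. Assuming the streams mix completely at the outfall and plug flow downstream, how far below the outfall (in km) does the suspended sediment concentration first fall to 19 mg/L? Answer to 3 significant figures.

23.5 km

Mass balance: C = (3.400·29.00 + 0.7200·100.0) / 4.120 = 170.6/4.120 = 41.41 mg/L.
6.8%/h lost → k = −ln(1 − 0.068) = 0.07042 h⁻¹.
Set 41.41·exp(−k·t) = 19 → t = ln(41.41/19)/k = 39820 s = 11.06 h.
Distance = v·t = 0.59·39820 = 23500 m = 23.50 km.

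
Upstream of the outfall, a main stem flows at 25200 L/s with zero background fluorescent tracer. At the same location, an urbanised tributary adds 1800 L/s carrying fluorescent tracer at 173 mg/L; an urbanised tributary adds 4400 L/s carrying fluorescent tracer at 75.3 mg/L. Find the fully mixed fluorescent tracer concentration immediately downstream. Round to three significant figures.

After mixing, C = (25200·0 + 1800·173.0 + 4400·75.30) / 31400 = 642700/31400 = 20.47 mg/L.

20.5 mg/L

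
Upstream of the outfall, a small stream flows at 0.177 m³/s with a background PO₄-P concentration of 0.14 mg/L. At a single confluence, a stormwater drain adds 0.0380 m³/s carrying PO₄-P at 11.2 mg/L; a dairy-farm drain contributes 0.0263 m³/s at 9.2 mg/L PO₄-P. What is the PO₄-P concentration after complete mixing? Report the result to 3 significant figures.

Mass balance: C = (0.1770·0.1400 + 0.03800·11.20 + 0.02630·9.200) / 0.2413 = 0.6923/0.2413 = 2.869 mg/L.

2.87 mg/L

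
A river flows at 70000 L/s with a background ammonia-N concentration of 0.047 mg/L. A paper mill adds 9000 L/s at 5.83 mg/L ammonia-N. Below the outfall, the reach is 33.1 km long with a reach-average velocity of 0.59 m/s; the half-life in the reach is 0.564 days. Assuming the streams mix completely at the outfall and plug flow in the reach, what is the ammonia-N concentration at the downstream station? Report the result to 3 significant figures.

0.318 mg/L

Conservation of mass: C = (70000·0.04700 + 9000·5.830) / 79000 = 55760/79000 = 0.7058 mg/L.
Travel time t = 33.1·1000 / 0.59 = 56100 s = 15.58 h.
Half-life 0.564 d → k = ln 2 / 0.564 = 1.229 d⁻¹.
Applying C = C₀e^(−kt): 0.7058 × 0.4502 = 0.3178 mg/L.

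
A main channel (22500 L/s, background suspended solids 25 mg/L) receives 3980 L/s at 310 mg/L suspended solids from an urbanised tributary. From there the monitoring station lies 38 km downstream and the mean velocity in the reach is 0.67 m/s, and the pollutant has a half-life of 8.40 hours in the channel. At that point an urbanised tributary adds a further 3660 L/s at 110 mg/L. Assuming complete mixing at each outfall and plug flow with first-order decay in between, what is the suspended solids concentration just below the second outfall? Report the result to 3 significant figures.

Mixed concentration C = ΣQC/ΣQ = (22500·25.00 + 3980·310.0) / 26480 = 1796000/26480 = 67.84 mg/L; combined flow 26480 L/s.
Travel time t = 38·1000 / 0.67 = 56720 s = 15.75 h.
Half-life 8.40 h → k = ln 2 / 8.40 = 0.08252 h⁻¹ = 1.980 d⁻¹.
First-order decay: C = 67.84·exp(−k·t) = 67.84·0.2725 = 18.49 mg/L.
At the second outfall, C = (26480·18.49 + 3660·110.0) / (26480 + 3660) = 29.60 mg/L.

29.6 mg/L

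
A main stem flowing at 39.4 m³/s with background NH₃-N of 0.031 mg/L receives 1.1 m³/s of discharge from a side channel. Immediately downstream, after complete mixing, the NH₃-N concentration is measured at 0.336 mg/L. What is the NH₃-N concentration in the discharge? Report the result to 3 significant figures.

Mass balance: 39.40·0.03100 + 1.100·Cₑ = 40.50·0.3360
→ Cₑ = (40.50·0.3360 − 39.40·0.03100) / 1.100 = 11.26 mg/L.

11.3 mg/L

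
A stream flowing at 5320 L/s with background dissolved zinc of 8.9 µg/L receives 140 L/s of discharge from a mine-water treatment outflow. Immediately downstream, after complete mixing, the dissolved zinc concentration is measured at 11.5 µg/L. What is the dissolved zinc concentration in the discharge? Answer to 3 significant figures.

Mass balance: 5320·8.900 + 140.0·Cₑ = 5460·11.50
→ Cₑ = (5460·11.50 − 5320·8.900) / 140.0 = 110.3 µg/L.

110 µg/L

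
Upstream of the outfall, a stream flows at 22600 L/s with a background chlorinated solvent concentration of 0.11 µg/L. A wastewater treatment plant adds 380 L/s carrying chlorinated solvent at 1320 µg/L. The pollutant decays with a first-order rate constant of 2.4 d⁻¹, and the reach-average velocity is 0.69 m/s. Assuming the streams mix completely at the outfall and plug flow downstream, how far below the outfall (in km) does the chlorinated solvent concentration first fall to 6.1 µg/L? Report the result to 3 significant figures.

31.8 km

Mass balance: C = (22600·0.1100 + 380.0·1320) / 22980 = 504100/22980 = 21.94 µg/L.
Set 21.94·exp(−k·t) = 6.1 → t = ln(21.94/6.1)/k = 46070 s = 12.80 h.
Distance = v·t = 0.69·46070 = 31790 m = 31.79 km.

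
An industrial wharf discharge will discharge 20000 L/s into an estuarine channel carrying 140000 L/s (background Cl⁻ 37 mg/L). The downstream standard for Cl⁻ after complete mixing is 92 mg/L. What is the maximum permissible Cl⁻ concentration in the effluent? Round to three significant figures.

At the limit, (Qr·Cr + Qe·Cₑ)/(Qr + Qe) = 92:
Cₑ = (160000·92 − 140000·37.00) / 20000 = 477.0 mg/L.

477 mg/L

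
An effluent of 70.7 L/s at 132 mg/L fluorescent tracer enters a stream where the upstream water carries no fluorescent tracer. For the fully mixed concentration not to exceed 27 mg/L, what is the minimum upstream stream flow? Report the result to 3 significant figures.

275 L/s

Set C_mix = 27: (Q·0 + 70.70·132.0) / (Q + 70.70) = 27
→ Q = 70.70·(132.0 − 27)/(27 − 0) = 274.9 L/s.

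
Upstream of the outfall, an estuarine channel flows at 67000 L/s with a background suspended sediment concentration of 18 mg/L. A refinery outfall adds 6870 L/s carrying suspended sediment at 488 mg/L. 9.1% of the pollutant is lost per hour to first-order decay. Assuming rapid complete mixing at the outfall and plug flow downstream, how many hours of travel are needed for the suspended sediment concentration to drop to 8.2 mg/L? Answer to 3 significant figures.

Mass balance: C = (67000·18.00 + 6870·488.0) / 73870 = 4559000/73870 = 61.71 mg/L.
9.1%/h lost → k = −ln(1 − 0.091) = 0.09541 h⁻¹.
61.71·exp(−k·t) = 8.2 → t = ln(61.71/8.2)/k = 76150 s = 21.15 h.

21.2 h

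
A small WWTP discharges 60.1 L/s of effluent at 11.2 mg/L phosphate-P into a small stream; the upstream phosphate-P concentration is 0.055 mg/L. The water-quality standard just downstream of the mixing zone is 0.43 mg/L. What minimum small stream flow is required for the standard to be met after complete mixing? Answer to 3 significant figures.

1730 L/s

Set C_mix = 0.43: (Q·0.05500 + 60.10·11.20) / (Q + 60.10) = 0.43
→ Q = 60.10·(11.20 − 0.43)/(0.43 − 0.05500) = 1726 L/s.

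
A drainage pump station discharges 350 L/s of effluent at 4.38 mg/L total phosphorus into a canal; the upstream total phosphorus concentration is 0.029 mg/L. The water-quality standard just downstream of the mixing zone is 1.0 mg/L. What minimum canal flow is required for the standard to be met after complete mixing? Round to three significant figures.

1220 L/s

Set C_mix = 1.0: (Q·0.02900 + 350.0·4.380) / (Q + 350.0) = 1.0
→ Q = 350.0·(4.380 − 1.0)/(1.0 − 0.02900) = 1218 L/s.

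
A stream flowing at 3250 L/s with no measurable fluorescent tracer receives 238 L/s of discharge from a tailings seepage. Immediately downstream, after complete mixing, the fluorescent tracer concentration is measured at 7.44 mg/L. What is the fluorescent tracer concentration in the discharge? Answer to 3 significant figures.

109 mg/L

Mass balance: 3250·0 + 238.0·Cₑ = 3488·7.440
→ Cₑ = (3488·7.440 − 3250·0) / 238.0 = 109.0 mg/L.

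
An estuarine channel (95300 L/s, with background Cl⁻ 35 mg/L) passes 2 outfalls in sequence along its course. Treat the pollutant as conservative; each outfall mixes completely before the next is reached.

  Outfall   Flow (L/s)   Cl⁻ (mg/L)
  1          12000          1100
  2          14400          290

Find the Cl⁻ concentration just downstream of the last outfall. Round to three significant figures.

Below outfall 1: Q → 107300 L/s, C = (95300·35.00 + 12000·1100)/107300 = 154.1 mg/L.
Below outfall 2: Q → 121700 L/s, C = (107300·154.1 + 14400·290.0)/121700 = 170.2 mg/L.

170 mg/L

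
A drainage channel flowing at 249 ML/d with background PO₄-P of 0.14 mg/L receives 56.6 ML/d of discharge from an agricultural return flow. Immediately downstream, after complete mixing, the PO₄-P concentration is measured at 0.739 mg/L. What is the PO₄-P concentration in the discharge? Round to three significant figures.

Mass balance: 249.0·0.1400 + 56.60·Cₑ = 305.6·0.7390
→ Cₑ = (305.6·0.7390 − 249.0·0.1400) / 56.60 = 3.374 mg/L.

3.37 mg/L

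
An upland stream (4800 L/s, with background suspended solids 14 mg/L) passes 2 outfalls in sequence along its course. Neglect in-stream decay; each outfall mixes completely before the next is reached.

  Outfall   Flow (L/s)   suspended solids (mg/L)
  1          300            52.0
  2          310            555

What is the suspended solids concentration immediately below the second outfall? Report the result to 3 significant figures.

47.1 mg/L

Outfall 1: combined Q = 5100 L/s; C = (4800·14.00 + 300.0·52.00)/5100 = 16.24 mg/L.
Outfall 2: combined Q = 5410 L/s; C = (5100·16.24 + 310.0·555.0)/5410 = 47.11 mg/L.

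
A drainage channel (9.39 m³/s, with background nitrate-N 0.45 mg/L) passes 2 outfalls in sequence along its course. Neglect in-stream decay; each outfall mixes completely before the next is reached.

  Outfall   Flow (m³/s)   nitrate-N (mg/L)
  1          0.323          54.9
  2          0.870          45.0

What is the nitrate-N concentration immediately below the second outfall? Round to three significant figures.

5.77 mg/L

Outfall 1: combined Q = 9.713 m³/s; C = (9.390·0.4500 + 0.3230·54.90)/9.713 = 2.261 mg/L.
Outfall 2: combined Q = 10.58 m³/s; C = (9.713·2.261 + 0.8700·45.00)/10.58 = 5.774 mg/L.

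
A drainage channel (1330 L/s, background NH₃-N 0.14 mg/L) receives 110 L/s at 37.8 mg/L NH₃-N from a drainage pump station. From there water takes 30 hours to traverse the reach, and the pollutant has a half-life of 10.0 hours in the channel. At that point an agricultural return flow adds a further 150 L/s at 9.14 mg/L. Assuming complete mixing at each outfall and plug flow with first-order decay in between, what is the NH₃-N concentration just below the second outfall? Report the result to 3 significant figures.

1.20 mg/L

Conservation of mass: C = (1330·0.1400 + 110.0·37.80) / 1440 = 4344/1440 = 3.017 mg/L; combined flow 1440 L/s.
Half-life 10.0 h → k = ln 2 / 10.0 = 0.06931 h⁻¹ = 1.664 d⁻¹.
After decay, C = 3.017 × e^(−kt) = 3.017 × 0.1250 = 0.3771 mg/L.
At the second outfall, C = (1440·0.3771 + 150.0·9.140) / (1440 + 150.0) = 1.204 mg/L.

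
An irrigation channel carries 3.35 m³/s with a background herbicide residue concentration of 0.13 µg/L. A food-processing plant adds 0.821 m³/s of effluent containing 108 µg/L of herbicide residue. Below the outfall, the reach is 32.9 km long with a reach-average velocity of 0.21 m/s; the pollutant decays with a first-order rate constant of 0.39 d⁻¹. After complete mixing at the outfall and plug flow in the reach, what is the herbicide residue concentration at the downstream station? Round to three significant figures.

10.5 µg/L

Flow-weighted average: C = (3.350·0.1300 + 0.8210·108.0) / 4.171 = 89.10/4.171 = 21.36 µg/L.
Travel time t = 32.9·1000 / 0.21 = 156700 s = 43.52 h.
First-order decay: C = 21.36·exp(−k·t) = 21.36·0.4930 = 10.53 µg/L.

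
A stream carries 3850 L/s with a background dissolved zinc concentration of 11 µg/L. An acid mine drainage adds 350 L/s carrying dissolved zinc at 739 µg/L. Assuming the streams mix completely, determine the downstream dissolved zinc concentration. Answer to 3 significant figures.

Mixed concentration C = ΣQC/ΣQ = (3850·11.00 + 350.0·739.0) / 4200 = 301000/4200 = 71.67 µg/L.

71.7 µg/L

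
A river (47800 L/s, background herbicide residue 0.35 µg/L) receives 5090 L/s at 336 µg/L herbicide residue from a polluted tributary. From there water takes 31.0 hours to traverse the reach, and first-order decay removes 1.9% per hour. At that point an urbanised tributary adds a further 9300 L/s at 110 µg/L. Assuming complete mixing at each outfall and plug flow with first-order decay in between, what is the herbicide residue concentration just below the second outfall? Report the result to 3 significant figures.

31.8 µg/L

Flow-weighted average: C = (47800·0.3500 + 5090·336.0) / 52890 = 1727000/52890 = 32.65 µg/L; combined flow 52890 L/s.
1.9%/h lost → k = −ln(1 − 0.019) = 0.01918 h⁻¹.
After decay, C = 32.65 × e^(−kt) = 32.65 × 0.5517 = 18.02 µg/L.
At the second outfall, C = (52890·18.02 + 9300·110.0) / (52890 + 9300) = 31.77 µg/L.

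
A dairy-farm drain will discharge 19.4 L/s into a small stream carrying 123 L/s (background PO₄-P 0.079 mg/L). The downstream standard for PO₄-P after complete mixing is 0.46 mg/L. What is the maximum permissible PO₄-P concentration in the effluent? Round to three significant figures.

2.88 mg/L

At the limit, (Qr·Cr + Qe·Cₑ)/(Qr + Qe) = 0.46:
Cₑ = (142.4·0.46 − 123.0·0.07900) / 19.40 = 2.876 mg/L.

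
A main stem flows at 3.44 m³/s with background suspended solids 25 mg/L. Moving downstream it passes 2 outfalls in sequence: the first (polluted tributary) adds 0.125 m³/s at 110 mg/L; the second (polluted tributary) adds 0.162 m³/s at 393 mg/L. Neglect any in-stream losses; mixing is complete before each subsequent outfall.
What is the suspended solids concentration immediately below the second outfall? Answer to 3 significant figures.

After outfall 1: Q = 3.440 + 0.1250 = 3.565 m³/s; C = (3.440·25.00 + 0.1250·110.0)/3.565 = 27.98 mg/L.
After outfall 2: Q = 3.565 + 0.1620 = 3.727 m³/s; C = (3.565·27.98 + 0.1620·393.0)/3.727 = 43.85 mg/L.

43.8 mg/L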